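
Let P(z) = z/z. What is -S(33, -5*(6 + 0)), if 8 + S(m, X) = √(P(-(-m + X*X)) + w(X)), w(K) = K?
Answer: 8 - I*√29 ≈ 8.0 - 5.3852*I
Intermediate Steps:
P(z) = 1
S(m, X) = -8 + √(1 + X)
-S(33, -5*(6 + 0)) = -(-8 + √(1 - 5*(6 + 0))) = -(-8 + √(1 - 5*6)) = -(-8 + √(1 - 30)) = -(-8 + √(-29)) = -(-8 + I*√29) = 8 - I*√29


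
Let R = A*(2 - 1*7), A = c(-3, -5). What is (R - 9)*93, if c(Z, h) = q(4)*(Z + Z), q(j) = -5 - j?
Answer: -25947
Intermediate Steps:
c(Z, h) = -18*Z (c(Z, h) = (-5 - 1*4)*(Z + Z) = (-5 - 4)*(2*Z) = -18*Z)
A = 54 (A = -18*(-3) = 54)
R = -270 (R = 54*(2 - 1*7) = 54*(2 - 7) = 54*(-5) = -270)
(R - 9)*93 = (-270 - 9)*93 = -279*93 = -25947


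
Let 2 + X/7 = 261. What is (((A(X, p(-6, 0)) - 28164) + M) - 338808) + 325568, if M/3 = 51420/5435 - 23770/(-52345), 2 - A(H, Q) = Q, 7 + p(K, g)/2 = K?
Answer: -470512236546/11379803 ≈ -41346.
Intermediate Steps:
p(K, g) = -14 + 2*K
X = 1813 (X = -14 + 7*261 = -14 + 1827 = 1813)
A(H, Q) = 2 - Q
M = 338492382/11379803 (M = 3*(51420/5435 - 23770/(-52345)) = 3*(51420*(1/5435) - 23770*(-1/52345)) = 3*(10284/1087 + 4754/10469) = 3*(112830794/11379803) = 338492382/11379803 ≈ 29.745)
(((A(X, p(-6, 0)) - 28164) + M) - 338808) + 325568 = ((((2 - (-14 + 2*(-6))) - 28164) + 338492382/11379803) - 338808) + 325568 = ((((2 - (-14 - 12)) - 28164) + 338492382/11379803) - 338808) + 325568 = ((((2 - 1*(-26)) - 28164) + 338492382/11379803) - 338808) + 325568 = ((((2 + 26) - 28164) + 338492382/11379803) - 338808) + 325568 = (((28 - 28164) + 338492382/11379803) - 338808) + 325568 = ((-28136 + 338492382/11379803) - 338808) + 325568 = (-319843644826/11379803 - 338808) + 325568 = -4175411939650/11379803 + 325568 = -470512236546/11379803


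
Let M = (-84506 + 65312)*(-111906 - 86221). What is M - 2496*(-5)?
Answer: 3802862118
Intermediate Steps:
M = 3802849638 (M = -19194*(-198127) = 3802849638)
M - 2496*(-5) = 3802849638 - 2496*(-5) = 3802849638 - 104*(-120) = 3802849638 + 12480 = 3802862118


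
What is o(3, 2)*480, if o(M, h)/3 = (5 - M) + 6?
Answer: 11520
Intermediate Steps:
o(M, h) = 33 - 3*M (o(M, h) = 3*((5 - M) + 6) = 3*(11 - M) = 33 - 3*M)
o(3, 2)*480 = (33 - 3*3)*480 = (33 - 9)*480 = 24*480 = 11520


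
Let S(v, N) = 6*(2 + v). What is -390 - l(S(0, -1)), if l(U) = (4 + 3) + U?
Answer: -409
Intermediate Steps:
S(v, N) = 12 + 6*v
l(U) = 7 + U
-390 - l(S(0, -1)) = -390 - (7 + (12 + 6*0)) = -390 - (7 + (12 + 0)) = -390 - (7 + 12) = -390 - 1*19 = -390 - 19 = -409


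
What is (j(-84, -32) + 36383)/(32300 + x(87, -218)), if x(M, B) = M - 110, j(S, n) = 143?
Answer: 5218/4611 ≈ 1.1316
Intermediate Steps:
x(M, B) = -110 + M
(j(-84, -32) + 36383)/(32300 + x(87, -218)) = (143 + 36383)/(32300 + (-110 + 87)) = 36526/(32300 - 23) = 36526/32277 = 36526*(1/32277) = 5218/4611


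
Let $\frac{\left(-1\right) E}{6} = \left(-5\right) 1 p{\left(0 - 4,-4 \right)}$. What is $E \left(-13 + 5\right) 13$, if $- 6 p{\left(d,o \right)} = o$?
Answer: $-2080$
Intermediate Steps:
$p{\left(d,o \right)} = - \frac{o}{6}$
$E = 20$ ($E = - 6 \left(-5\right) 1 \left(\left(- \frac{1}{6}\right) \left(-4\right)\right) = - 6 \left(\left(-5\right) \frac{2}{3}\right) = \left(-6\right) \left(- \frac{10}{3}\right) = 20$)
$E \left(-13 + 5\right) 13 = 20 \left(-13 + 5\right) 13 = 20 \left(\left(-8\right) 13\right) = 20 \left(-104\right) = -2080$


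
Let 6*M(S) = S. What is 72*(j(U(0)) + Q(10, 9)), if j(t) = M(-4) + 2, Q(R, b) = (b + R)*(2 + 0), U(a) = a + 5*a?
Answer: 2832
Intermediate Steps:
M(S) = S/6
U(a) = 6*a
Q(R, b) = 2*R + 2*b (Q(R, b) = (R + b)*2 = 2*R + 2*b)
j(t) = 4/3 (j(t) = (⅙)*(-4) + 2 = -⅔ + 2 = 4/3)
72*(j(U(0)) + Q(10, 9)) = 72*(4/3 + (2*10 + 2*9)) = 72*(4/3 + (20 + 18)) = 72*(4/3 + 38) = 72*(118/3) = 2832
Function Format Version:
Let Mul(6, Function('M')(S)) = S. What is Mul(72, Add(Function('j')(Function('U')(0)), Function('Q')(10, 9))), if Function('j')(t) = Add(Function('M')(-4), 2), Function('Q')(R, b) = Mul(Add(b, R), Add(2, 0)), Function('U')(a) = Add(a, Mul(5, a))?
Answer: 2832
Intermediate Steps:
Function('M')(S) = Mul(Rational(1, 6), S)
Function('U')(a) = Mul(6, a)
Function('Q')(R, b) = Add(Mul(2, R), Mul(2, b)) (Function('Q')(R, b) = Mul(Add(R, b), 2) = Add(Mul(2, R), Mul(2, b)))
Function('j')(t) = Rational(4, 3) (Function('j')(t) = Add(Mul(Rational(1, 6), -4), 2) = Add(Rational(-2, 3), 2) = Rational(4, 3))
Mul(72, Add(Function('j')(Function('U')(0)), Function('Q')(10, 9))) = Mul(72, Add(Rational(4, 3), Add(Mul(2, 10), Mul(2, 9)))) = Mul(72, Add(Rational(4, 3), Add(20, 18))) = Mul(72, Add(Rational(4, 3), 38)) = Mul(72, Rational(118, 3)) = 2832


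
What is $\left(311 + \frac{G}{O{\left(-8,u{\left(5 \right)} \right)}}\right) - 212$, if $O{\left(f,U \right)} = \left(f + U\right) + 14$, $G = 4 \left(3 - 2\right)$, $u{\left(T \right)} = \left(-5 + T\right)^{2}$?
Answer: $\frac{299}{3} \approx 99.667$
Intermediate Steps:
$G = 4$ ($G = 4 \cdot 1 = 4$)
$O{\left(f,U \right)} = 14 + U + f$ ($O{\left(f,U \right)} = \left(U + f\right) + 14 = 14 + U + f$)
$\left(311 + \frac{G}{O{\left(-8,u{\left(5 \right)} \right)}}\right) - 212 = \left(311 + \frac{4}{14 + \left(-5 + 5\right)^{2} - 8}\right) - 212 = \left(311 + \frac{4}{14 + 0^{2} - 8}\right) - 212 = \left(311 + \frac{4}{14 + 0 - 8}\right) - 212 = \left(311 + \frac{4}{6}\right) - 212 = \left(311 + 4 \cdot \frac{1}{6}\right) - 212 = \left(311 + \frac{2}{3}\right) - 212 = \frac{935}{3} - 212 = \frac{299}{3}$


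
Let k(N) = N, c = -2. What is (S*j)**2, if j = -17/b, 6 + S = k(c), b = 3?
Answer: 18496/9 ≈ 2055.1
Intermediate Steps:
S = -8 (S = -6 - 2 = -8)
j = -17/3 ≈ -5.6667
(S*j)**2 = (-8*(-17/3))**2 = (136/3)**2 = 18496/9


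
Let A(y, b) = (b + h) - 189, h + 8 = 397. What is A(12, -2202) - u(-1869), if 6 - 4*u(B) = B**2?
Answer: 3485147/4 ≈ 8.7129e+5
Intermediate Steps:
h = 389 (h = -8 + 397 = 389)
A(y, b) = 200 + b (A(y, b) = (b + 389) - 189 = (389 + b) - 189 = 200 + b)
u(B) = 3/2 - B**2/4
A(12, -2202) - u(-1869) = (200 - 2202) - (3/2 - 1/4*(-1869)**2) = -2002 - (3/2 - 1/4*3493161) = -2002 - (3/2 - 3493161/4) = -2002 - 1*(-3493155/4) = -2002 + 3493155/4 = 3485147/4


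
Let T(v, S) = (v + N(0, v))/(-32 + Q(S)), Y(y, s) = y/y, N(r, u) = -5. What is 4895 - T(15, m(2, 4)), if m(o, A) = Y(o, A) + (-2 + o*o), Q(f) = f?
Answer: 141965/29 ≈ 4895.3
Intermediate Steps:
Y(y, s) = 1
m(o, A) = -1 + o² (m(o, A) = 1 + (-2 + o*o) = 1 + (-2 + o²) = -1 + o²)
T(v, S) = (-5 + v)/(-32 + S) (T(v, S) = (v - 5)/(-32 + S) = (-5 + v)/(-32 + S))
4895 - T(15, m(2, 4)) = 4895 - (-5 + 15)/(-32 + (-1 + 2²)) = 4895 - 10/(-32 + (-1 + 4)) = 4895 - 10/(-32 + 3) = 4895 - 10/(-29) = 4895 - (-1)*10/29 = 4895 - 1*(-10/29) = 4895 + 10/29 = 141965/29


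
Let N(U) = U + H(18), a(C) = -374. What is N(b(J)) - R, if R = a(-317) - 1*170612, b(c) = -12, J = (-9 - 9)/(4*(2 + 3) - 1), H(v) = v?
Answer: 170992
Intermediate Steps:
J = -18/19 (J = -18/(4*5 - 1) = -18/(20 - 1) = -18/19 ≈ -0.94737)
R = -170986 (R = -374 - 1*170612 = -374 - 170612 = -170986)
N(U) = 18 + U (N(U) = U + 18 = 18 + U)
N(b(J)) - R = (18 - 12) - 1*(-170986) = 6 + 170986 = 170992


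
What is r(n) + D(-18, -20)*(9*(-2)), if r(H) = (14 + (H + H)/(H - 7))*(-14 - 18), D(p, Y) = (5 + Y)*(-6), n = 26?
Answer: -40956/19 ≈ -2155.6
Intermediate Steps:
D(p, Y) = -30 - 6*Y
r(H) = -448 - 64*H/(-7 + H) (r(H) = (14 + (2*H)/(-7 + H))*(-32) = (14 + 2*H/(-7 + H))*(-32) = -448 - 64*H/(-7 + H))
r(n) + D(-18, -20)*(9*(-2)) = 64*(49 - 8*26)/(-7 + 26) + (-30 - 6*(-20))*(9*(-2)) = 64*(49 - 208)/19 + (-30 + 120)*(-18) = 64*(1/19)*(-159) + 90*(-18) = -10176/19 - 1620 = -40956/19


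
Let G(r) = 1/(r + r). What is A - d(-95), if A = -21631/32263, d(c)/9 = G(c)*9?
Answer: -1496587/6129970 ≈ -0.24414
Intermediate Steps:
G(r) = 1/(2*r)
d(c) = 81/(2*c) (d(c) = 9*((1/(2*c))*9) = 9*(9/(2*c)) = 81/(2*c))
A = -21631/32263 (A = -21631*1/32263 = -21631/32263 ≈ -0.67046)
A - d(-95) = -21631/32263 - 81/(2*(-95)) = -21631/32263 - 81*(-1)/(2*95) = -21631/32263 - 1*(-81/190) = -21631/32263 + 81/190 = -1496587/6129970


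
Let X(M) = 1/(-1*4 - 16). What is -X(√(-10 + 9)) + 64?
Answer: 1281/20 ≈ 64.050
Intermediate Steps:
X(M) = -1/20 (X(M) = 1/(-4 - 16) = 1/(-20) = -1/20)
-X(√(-10 + 9)) + 64 = -1*(-1/20) + 64 = 1/20 + 64 = 1281/20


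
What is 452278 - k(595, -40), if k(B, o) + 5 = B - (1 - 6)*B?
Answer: 448713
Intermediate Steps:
k(B, o) = -5 + 6*B (k(B, o) = -5 + (B - (1 - 6)*B) = -5 + (B - (-5)*B) = -5 + (B + 5*B) = -5 + 6*B)
452278 - k(595, -40) = 452278 - (-5 + 6*595) = 452278 - (-5 + 3570) = 452278 - 1*3565 = 452278 - 3565 = 448713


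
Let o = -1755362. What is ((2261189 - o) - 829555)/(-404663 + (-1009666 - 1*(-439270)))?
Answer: -3186996/975059 ≈ -3.2685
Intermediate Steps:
((2261189 - o) - 829555)/(-404663 + (-1009666 - 1*(-439270))) = ((2261189 - 1*(-1755362)) - 829555)/(-404663 + (-1009666 - 1*(-439270))) = ((2261189 + 1755362) - 829555)/(-404663 + (-1009666 + 439270)) = (4016551 - 829555)/(-404663 - 570396) = 3186996/(-975059) = 3186996*(-1/975059) = -3186996/975059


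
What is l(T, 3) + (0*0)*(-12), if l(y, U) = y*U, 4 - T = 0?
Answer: 12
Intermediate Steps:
T = 4 (T = 4 - 1*0 = 4 + 0 = 4)
l(y, U) = U*y
l(T, 3) + (0*0)*(-12) = 3*4 + (0*0)*(-12) = 12 + 0*(-12) = 12 + 0 = 12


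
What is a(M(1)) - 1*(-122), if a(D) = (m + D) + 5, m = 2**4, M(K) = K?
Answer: 144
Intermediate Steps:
m = 16
a(D) = 21 + D (a(D) = (16 + D) + 5 = 21 + D)
a(M(1)) - 1*(-122) = (21 + 1) - 1*(-122) = 22 + 122 = 144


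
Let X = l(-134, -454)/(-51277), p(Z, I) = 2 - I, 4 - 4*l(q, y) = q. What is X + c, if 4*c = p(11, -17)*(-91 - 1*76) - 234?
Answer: -174700877/205108 ≈ -851.75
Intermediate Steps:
l(q, y) = 1 - q/4
c = -3407/4 (c = ((2 - 1*(-17))*(-91 - 1*76) - 234)/4 = ((2 + 17)*(-91 - 76) - 234)/4 = (19*(-167) - 234)/4 = (-3173 - 234)/4 = (¼)*(-3407) = -3407/4 ≈ -851.75)
X = -69/102554 (X = (1 - ¼*(-134))/(-51277) = (1 + 67/2)*(-1/51277) = (69/2)*(-1/51277) = -69/102554 ≈ -0.00067282)
X + c = -69/102554 - 3407/4 = -174700877/205108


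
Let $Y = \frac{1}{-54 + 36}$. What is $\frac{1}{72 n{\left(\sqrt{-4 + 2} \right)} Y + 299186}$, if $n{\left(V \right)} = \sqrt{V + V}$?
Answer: $\frac{1}{299186 - 4 \cdot 2^{\frac{3}{4}} \sqrt{i}} \approx 3.3425 \cdot 10^{-6} + 5.0 \cdot 10^{-11} i$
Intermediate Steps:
$Y = - \frac{1}{18}$ ($Y = \frac{1}{-18} = - \frac{1}{18} \approx -0.055556$)
$n{\left(V \right)} = \sqrt{2} \sqrt{V}$ ($n{\left(V \right)} = \sqrt{2 V} = \sqrt{2} \sqrt{V}$)
$\frac{1}{72 n{\left(\sqrt{-4 + 2} \right)} Y + 299186} = \frac{1}{72 \sqrt{2} \sqrt{\sqrt{-4 + 2}} \left(- \frac{1}{18}\right) + 299186} = \frac{1}{72 \sqrt{2} \sqrt{\sqrt{-2}} \left(- \frac{1}{18}\right) + 299186} = \frac{1}{72 \sqrt{2} \sqrt{i \sqrt{2}} \left(- \frac{1}{18}\right) + 299186} = \frac{1}{72 \sqrt{2} \sqrt[4]{2} \sqrt{i} \left(- \frac{1}{18}\right) + 299186} = \frac{1}{72 \cdot 2^{\frac{3}{4}} \sqrt{i} \left(- \frac{1}{18}\right) + 299186} = \frac{1}{- 4 \cdot 2^{\frac{3}{4}} \sqrt{i} + 299186} = \frac{1}{299186 - 4 \cdot 2^{\frac{3}{4}} \sqrt{i}}$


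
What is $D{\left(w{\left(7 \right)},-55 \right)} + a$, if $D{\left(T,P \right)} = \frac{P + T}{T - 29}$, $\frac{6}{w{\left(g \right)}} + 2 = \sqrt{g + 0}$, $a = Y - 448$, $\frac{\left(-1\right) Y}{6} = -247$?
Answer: $\frac{618545}{597} + \frac{52 \sqrt{7}}{597} \approx 1036.3$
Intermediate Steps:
$Y = 1482$ ($Y = \left(-6\right) \left(-247\right) = 1482$)
$a = 1034$ ($a = 1482 - 448 = 1034$)
$w{\left(g \right)} = \frac{6}{-2 + \sqrt{g}}$ ($w{\left(g \right)} = \frac{6}{-2 + \sqrt{g + 0}} = \frac{6}{-2 + \sqrt{g}}$)
$D{\left(T,P \right)} = \frac{P + T}{-29 + T}$
$D{\left(w{\left(7 \right)},-55 \right)} + a = \frac{-55 + \frac{6}{-2 + \sqrt{7}}}{-29 + \frac{6}{-2 + \sqrt{7}}} + 1034 = 1034 + \frac{-55 + \frac{6}{-2 + \sqrt{7}}}{-29 + \frac{6}{-2 + \sqrt{7}}}$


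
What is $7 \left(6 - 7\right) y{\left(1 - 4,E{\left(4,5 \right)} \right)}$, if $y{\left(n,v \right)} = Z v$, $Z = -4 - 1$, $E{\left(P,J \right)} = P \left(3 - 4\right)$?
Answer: $-140$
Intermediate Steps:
$E{\left(P,J \right)} = - P$ ($E{\left(P,J \right)} = P \left(-1\right) = - P$)
$Z = -5$
$y{\left(n,v \right)} = - 5 v$
$7 \left(6 - 7\right) y{\left(1 - 4,E{\left(4,5 \right)} \right)} = 7 \left(6 - 7\right) \left(- 5 \left(\left(-1\right) 4\right)\right) = 7 \left(6 - 7\right) \left(\left(-5\right) \left(-4\right)\right) = 7 \left(-1\right) 20 = \left(-7\right) 20 = -140$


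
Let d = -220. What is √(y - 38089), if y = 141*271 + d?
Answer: 7*I*√2 ≈ 9.8995*I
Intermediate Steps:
y = 37991 (y = 141*271 - 220 = 38211 - 220 = 37991)
√(y - 38089) = √(37991 - 38089) = √(-98) = 7*I*√2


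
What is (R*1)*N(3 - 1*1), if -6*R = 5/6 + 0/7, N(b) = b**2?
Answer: -5/9 ≈ -0.55556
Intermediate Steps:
R = -5/36 (R = -(5/6 + 0/7)/6 = -(5*(1/6) + 0*(1/7))/6 = -(5/6 + 0)/6 = -1/6*5/6 = -5/36 ≈ -0.13889)
(R*1)*N(3 - 1*1) = (-5/36*1)*(3 - 1*1)**2 = -5*(3 - 1)**2/36 = -5/36*2**2 = -5/36*4 = -5/9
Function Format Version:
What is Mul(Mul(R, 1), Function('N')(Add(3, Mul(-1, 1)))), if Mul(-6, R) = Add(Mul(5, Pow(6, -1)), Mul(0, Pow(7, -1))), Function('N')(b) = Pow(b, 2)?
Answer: Rational(-5, 9) ≈ -0.55556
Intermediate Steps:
R = Rational(-5, 36) (R = Mul(Rational(-1, 6), Add(Mul(5, Pow(6, -1)), Mul(0, Pow(7, -1)))) = Mul(Rational(-1, 6), Add(Mul(5, Rational(1, 6)), Mul(0, Rational(1, 7)))) = Mul(Rational(-1, 6), Add(Rational(5, 6), 0)) = Mul(Rational(-1, 6), Rational(5, 6)) = Rational(-5, 36) ≈ -0.13889)
Mul(Mul(R, 1), Function('N')(Add(3, Mul(-1, 1)))) = Mul(Mul(Rational(-5, 36), 1), Pow(Add(3, Mul(-1, 1)), 2)) = Mul(Rational(-5, 36), Pow(Add(3, -1), 2)) = Mul(Rational(-5, 36), Pow(2, 2)) = Mul(Rational(-5, 36), 4) = Rational(-5, 9)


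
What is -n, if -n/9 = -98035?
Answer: -882315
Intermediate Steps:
n = 882315 (n = -9*(-98035) = 882315)
-n = -1*882315 = -882315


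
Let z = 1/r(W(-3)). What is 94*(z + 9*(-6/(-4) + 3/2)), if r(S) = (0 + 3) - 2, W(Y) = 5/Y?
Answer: 2632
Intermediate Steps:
r(S) = 1 (r(S) = 3 - 2 = 1)
z = 1 (z = 1/1 = 1)
94*(z + 9*(-6/(-4) + 3/2)) = 94*(1 + 9*(-6/(-4) + 3/2)) = 94*(1 + 9*(-6*(-¼) + 3*(½))) = 94*(1 + 9*(3/2 + 3/2)) = 94*(1 + 9*3) = 94*(1 + 27) = 94*28 = 2632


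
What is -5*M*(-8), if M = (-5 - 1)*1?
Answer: -240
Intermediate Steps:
M = -6 (M = -6*1 = -6)
-5*M*(-8) = -5*(-6)*(-8) = 30*(-8) = -240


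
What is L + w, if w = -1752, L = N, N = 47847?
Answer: 46095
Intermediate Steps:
L = 47847
L + w = 47847 - 1752 = 46095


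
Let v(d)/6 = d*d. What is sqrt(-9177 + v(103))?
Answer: 3*sqrt(6053) ≈ 233.40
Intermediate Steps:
v(d) = 6*d**2 (v(d) = 6*(d*d) = 6*d**2)
sqrt(-9177 + v(103)) = sqrt(-9177 + 6*103**2) = sqrt(-9177 + 6*10609) = sqrt(-9177 + 63654) = sqrt(54477) = 3*sqrt(6053)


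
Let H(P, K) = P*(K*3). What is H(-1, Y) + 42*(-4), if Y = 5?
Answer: -183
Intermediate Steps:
H(P, K) = 3*K*P (H(P, K) = P*(3*K) = 3*K*P)
H(-1, Y) + 42*(-4) = 3*5*(-1) + 42*(-4) = -15 - 168 = -183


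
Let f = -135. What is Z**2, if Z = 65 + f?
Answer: 4900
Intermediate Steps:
Z = -70 (Z = 65 - 135 = -70)
Z**2 = (-70)**2 = 4900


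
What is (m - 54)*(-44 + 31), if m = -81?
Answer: 1755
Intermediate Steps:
(m - 54)*(-44 + 31) = (-81 - 54)*(-44 + 31) = -135*(-13) = 1755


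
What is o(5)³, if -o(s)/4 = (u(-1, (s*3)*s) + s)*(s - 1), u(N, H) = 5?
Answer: -4096000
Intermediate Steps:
o(s) = -4*(-1 + s)*(5 + s) (o(s) = -4*(5 + s)*(s - 1) = -4*(5 + s)*(-1 + s) = -4*(-1 + s)*(5 + s))
o(5)³ = (20 - 16*5 - 4*5²)³ = (20 - 80 - 4*25)³ = (20 - 80 - 100)³ = (-160)³ = -4096000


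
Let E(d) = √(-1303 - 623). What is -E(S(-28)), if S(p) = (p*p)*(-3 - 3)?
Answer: -3*I*√214 ≈ -43.886*I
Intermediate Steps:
S(p) = -6*p² (S(p) = p²*(-6) = -6*p²)
E(d) = 3*I*√214 (E(d) = √(-1926) = 3*I*√214)
-E(S(-28)) = -3*I*√214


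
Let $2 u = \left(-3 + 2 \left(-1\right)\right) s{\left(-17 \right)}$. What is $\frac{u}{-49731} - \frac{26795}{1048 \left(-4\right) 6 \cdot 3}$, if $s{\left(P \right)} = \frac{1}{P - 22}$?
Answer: $\frac{5774328335}{16260843456} \approx 0.35511$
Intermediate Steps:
$s{\left(P \right)} = \frac{1}{-22 + P}$
$u = \frac{5}{78}$ ($u = \frac{\left(-3 + 2 \left(-1\right)\right) \frac{1}{-22 - 17}}{2} = \frac{\left(-3 - 2\right) \frac{1}{-39}}{2} = \frac{\left(-5\right) \left(- \frac{1}{39}\right)}{2} = \frac{1}{2} \cdot \frac{5}{39} = \frac{5}{78} \approx 0.064103$)
$\frac{u}{-49731} - \frac{26795}{1048 \left(-4\right) 6 \cdot 3} = \frac{5}{78 \left(-49731\right)} - \frac{26795}{1048 \left(-4\right) 6 \cdot 3} = \frac{5}{78} \left(- \frac{1}{49731}\right) - \frac{26795}{1048 \left(\left(-24\right) 3\right)} = - \frac{5}{3879018} - \frac{26795}{1048 \left(-72\right)} = - \frac{5}{3879018} - \frac{26795}{-75456} = - \frac{5}{3879018} - - \frac{26795}{75456} = - \frac{5}{3879018} + \frac{26795}{75456} = \frac{5774328335}{16260843456}$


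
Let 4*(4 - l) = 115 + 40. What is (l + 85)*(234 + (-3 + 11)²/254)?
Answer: 2989875/254 ≈ 11771.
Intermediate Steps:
l = -139/4 (l = 4 - (115 + 40)/4 = 4 - ¼*155 = 4 - 155/4 = -139/4 ≈ -34.750)
(l + 85)*(234 + (-3 + 11)²/254) = (-139/4 + 85)*(234 + (-3 + 11)²/254) = 201*(234 + 8²*(1/254))/4 = 201*(234 + 64*(1/254))/4 = 201*(234 + 32/127)/4 = (201/4)*(29750/127) = 2989875/254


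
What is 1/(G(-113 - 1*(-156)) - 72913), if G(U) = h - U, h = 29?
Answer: -1/72927 ≈ -1.3712e-5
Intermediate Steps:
G(U) = 29 - U
1/(G(-113 - 1*(-156)) - 72913) = 1/((29 - (-113 - 1*(-156))) - 72913) = 1/((29 - (-113 + 156)) - 72913) = 1/((29 - 1*43) - 72913) = 1/((29 - 43) - 72913) = 1/(-14 - 72913) = 1/(-72927) = -1/72927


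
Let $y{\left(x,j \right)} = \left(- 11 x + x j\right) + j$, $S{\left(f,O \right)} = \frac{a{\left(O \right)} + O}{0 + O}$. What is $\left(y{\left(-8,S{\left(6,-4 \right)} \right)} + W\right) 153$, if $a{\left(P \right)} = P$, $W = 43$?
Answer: $17901$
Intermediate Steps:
$S{\left(f,O \right)} = 2$ ($S{\left(f,O \right)} = \frac{O + O}{0 + O} = \frac{2 O}{O} = 2$)
$y{\left(x,j \right)} = j - 11 x + j x$ ($y{\left(x,j \right)} = \left(- 11 x + j x\right) + j = j - 11 x + j x$)
$\left(y{\left(-8,S{\left(6,-4 \right)} \right)} + W\right) 153 = \left(\left(2 - -88 + 2 \left(-8\right)\right) + 43\right) 153 = \left(\left(2 + 88 - 16\right) + 43\right) 153 = \left(74 + 43\right) 153 = 117 \cdot 153 = 17901$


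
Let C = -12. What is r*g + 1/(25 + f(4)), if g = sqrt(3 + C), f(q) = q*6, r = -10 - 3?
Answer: 1/49 - 39*I ≈ 0.020408 - 39.0*I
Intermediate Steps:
r = -13
f(q) = 6*q
g = 3*I (g = sqrt(3 - 12) = sqrt(-9) = 3*I ≈ 3.0*I)
r*g + 1/(25 + f(4)) = -39*I + 1/(25 + 6*4) = -39*I + 1/(25 + 24) = -39*I + 1/49 = 1/49 - 39*I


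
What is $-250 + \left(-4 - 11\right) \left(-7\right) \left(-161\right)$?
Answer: $-17155$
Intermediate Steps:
$-250 + \left(-4 - 11\right) \left(-7\right) \left(-161\right) = -250 + \left(-15\right) \left(-7\right) \left(-161\right) = -250 + 105 \left(-161\right) = -250 - 16905 = -17155$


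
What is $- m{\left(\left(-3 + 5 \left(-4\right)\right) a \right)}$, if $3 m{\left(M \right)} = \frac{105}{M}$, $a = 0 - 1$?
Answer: $- \frac{35}{23} \approx -1.5217$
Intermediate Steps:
$a = -1$ ($a = 0 - 1 = -1$)
$m{\left(M \right)} = \frac{35}{M}$ ($m{\left(M \right)} = \frac{105 \frac{1}{M}}{3} = \frac{35}{M}$)
$- m{\left(\left(-3 + 5 \left(-4\right)\right) a \right)} = - \frac{35}{\left(-3 + 5 \left(-4\right)\right) \left(-1\right)} = - \frac{35}{\left(-3 - 20\right) \left(-1\right)} = - \frac{35}{\left(-23\right) \left(-1\right)} = - \frac{35}{23}$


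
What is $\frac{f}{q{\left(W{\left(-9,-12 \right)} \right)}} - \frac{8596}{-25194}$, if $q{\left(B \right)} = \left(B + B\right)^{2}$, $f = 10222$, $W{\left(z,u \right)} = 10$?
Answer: $\frac{65242867}{2519400} \approx 25.896$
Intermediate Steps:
$q{\left(B \right)} = 4 B^{2}$ ($q{\left(B \right)} = \left(2 B\right)^{2} = 4 B^{2}$)
$\frac{f}{q{\left(W{\left(-9,-12 \right)} \right)}} - \frac{8596}{-25194} = \frac{10222}{4 \cdot 10^{2}} - \frac{8596}{-25194} = \frac{10222}{4 \cdot 100} - - \frac{4298}{12597} = \frac{10222}{400} + \frac{4298}{12597} = 10222 \cdot \frac{1}{400} + \frac{4298}{12597} = \frac{5111}{200} + \frac{4298}{12597} = \frac{65242867}{2519400}$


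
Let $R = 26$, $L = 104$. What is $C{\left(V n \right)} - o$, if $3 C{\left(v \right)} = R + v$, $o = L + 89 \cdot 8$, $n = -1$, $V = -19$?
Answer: $-801$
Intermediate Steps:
$o = 816$ ($o = 104 + 89 \cdot 8 = 104 + 712 = 816$)
$C{\left(v \right)} = \frac{26}{3} + \frac{v}{3}$ ($C{\left(v \right)} = \frac{26 + v}{3} = \frac{26}{3} + \frac{v}{3}$)
$C{\left(V n \right)} - o = \left(\frac{26}{3} + \frac{\left(-19\right) \left(-1\right)}{3}\right) - 816 = \left(\frac{26}{3} + \frac{1}{3} \cdot 19\right) - 816 = \left(\frac{26}{3} + \frac{19}{3}\right) - 816 = 15 - 816 = -801$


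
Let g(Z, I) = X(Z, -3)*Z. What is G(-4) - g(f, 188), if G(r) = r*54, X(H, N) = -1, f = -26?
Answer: -242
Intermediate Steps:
G(r) = 54*r
g(Z, I) = -Z
G(-4) - g(f, 188) = 54*(-4) - (-1)*(-26) = -216 - 1*26 = -216 - 26 = -242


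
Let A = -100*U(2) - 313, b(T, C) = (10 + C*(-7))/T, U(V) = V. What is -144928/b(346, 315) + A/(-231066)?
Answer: 429141704809/18784810 ≈ 22845.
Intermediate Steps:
b(T, C) = (10 - 7*C)/T
A = -513 (A = -100*2 - 313 = -200 - 313 = -513)
-144928/b(346, 315) + A/(-231066) = -144928*346/(10 - 7*315) - 513/(-231066) = -144928*346/(10 - 2205) - 513*(-1/231066) = -144928/((1/346)*(-2195)) + 19/8558 = -144928/(-2195/346) + 19/8558 = -144928*(-346/2195) + 19/8558 = 50145088/2195 + 19/8558 = 429141704809/18784810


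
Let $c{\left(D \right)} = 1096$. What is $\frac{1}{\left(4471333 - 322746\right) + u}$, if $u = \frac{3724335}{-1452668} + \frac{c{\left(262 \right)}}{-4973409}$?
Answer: $\frac{147443104188}{611680167228404149} \approx 2.4105 \cdot 10^{-7}$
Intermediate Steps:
$u = - \frac{378045578207}{147443104188}$ ($u = \frac{3724335}{-1452668} + \frac{1096}{-4973409} = 3724335 \left(- \frac{1}{1452668}\right) + 1096 \left(- \frac{1}{4973409}\right) = - \frac{3724335}{1452668} - \frac{1096}{4973409} = - \frac{378045578207}{147443104188} \approx -2.564$)
$\frac{1}{\left(4471333 - 322746\right) + u} = \frac{1}{\left(4471333 - 322746\right) - \frac{378045578207}{147443104188}} = \frac{1}{4148587 - \frac{378045578207}{147443104188}} = \frac{1}{\frac{611680167228404149}{147443104188}} = \frac{147443104188}{611680167228404149}$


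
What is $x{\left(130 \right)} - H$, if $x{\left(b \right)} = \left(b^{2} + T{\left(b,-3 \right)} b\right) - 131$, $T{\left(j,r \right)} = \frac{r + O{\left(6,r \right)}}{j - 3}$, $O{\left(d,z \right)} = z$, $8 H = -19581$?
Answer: $\frac{19517851}{1016} \approx 19210.0$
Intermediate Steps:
$H = - \frac{19581}{8}$ ($H = \frac{1}{8} \left(-19581\right) = - \frac{19581}{8} \approx -2447.6$)
$T{\left(j,r \right)} = \frac{2 r}{-3 + j}$ ($T{\left(j,r \right)} = \frac{r + r}{j - 3} = \frac{2 r}{-3 + j}$)
$x{\left(b \right)} = -131 + b^{2} - \frac{6 b}{-3 + b}$ ($x{\left(b \right)} = \left(b^{2} + 2 \left(-3\right) \frac{1}{-3 + b} b\right) - 131 = \left(b^{2} + - \frac{6}{-3 + b} b\right) - 131 = \left(b^{2} - \frac{6 b}{-3 + b}\right) - 131 = -131 + b^{2} - \frac{6 b}{-3 + b}$)
$x{\left(130 \right)} - H = \frac{\left(-6\right) 130 + \left(-131 + 130^{2}\right) \left(-3 + 130\right)}{-3 + 130} - - \frac{19581}{8} = \frac{-780 + \left(-131 + 16900\right) 127}{127} + \frac{19581}{8} = \frac{-780 + 16769 \cdot 127}{127} + \frac{19581}{8} = \frac{-780 + 2129663}{127} + \frac{19581}{8} = \frac{1}{127} \cdot 2128883 + \frac{19581}{8} = \frac{2128883}{127} + \frac{19581}{8} = \frac{19517851}{1016}$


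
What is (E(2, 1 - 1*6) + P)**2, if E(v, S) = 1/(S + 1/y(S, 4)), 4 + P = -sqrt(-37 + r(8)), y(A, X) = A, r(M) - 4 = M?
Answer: -5019/676 + 545*I/13 ≈ -7.4246 + 41.923*I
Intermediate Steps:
r(M) = 4 + M
P = -4 - 5*I (P = -4 - sqrt(-37 + (4 + 8)) = -4 - sqrt(-37 + 12) = -4 - sqrt(-25) = -4 - 5*I ≈ -4.0 - 5.0*I)
E(v, S) = 1/(S + 1/S)
(E(2, 1 - 1*6) + P)**2 = ((1 - 1*6)/(1 + (1 - 1*6)**2) + (-4 - 5*I))**2 = ((1 - 6)/(1 + (1 - 6)**2) + (-4 - 5*I))**2 = (-5/(1 + (-5)**2) + (-4 - 5*I))**2 = (-5/(1 + 25) + (-4 - 5*I))**2 = (-5/26 + (-4 - 5*I))**2 = (-109/26 - 5*I)**2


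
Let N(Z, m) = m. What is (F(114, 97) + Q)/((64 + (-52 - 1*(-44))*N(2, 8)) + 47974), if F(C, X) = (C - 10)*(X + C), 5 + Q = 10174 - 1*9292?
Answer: 22821/47974 ≈ 0.47570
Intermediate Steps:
Q = 877 (Q = -5 + (10174 - 1*9292) = -5 + (10174 - 9292) = -5 + 882 = 877)
F(C, X) = (-10 + C)*(C + X)
(F(114, 97) + Q)/((64 + (-52 - 1*(-44))*N(2, 8)) + 47974) = ((114² - 10*114 - 10*97 + 114*97) + 877)/((64 + (-52 - 1*(-44))*8) + 47974) = ((12996 - 1140 - 970 + 11058) + 877)/((64 + (-52 + 44)*8) + 47974) = (21944 + 877)/((64 - 8*8) + 47974) = 22821/((64 - 64) + 47974) = 22821/(0 + 47974) = 22821/47974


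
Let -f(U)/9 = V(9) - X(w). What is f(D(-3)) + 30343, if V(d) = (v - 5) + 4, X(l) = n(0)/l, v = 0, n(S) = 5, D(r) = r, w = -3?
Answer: 30337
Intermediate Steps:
X(l) = 5/l
V(d) = -1 (V(d) = (0 - 5) + 4 = -5 + 4 = -1)
f(U) = -6 (f(U) = -9*(-1 - 5/(-3)) = -9*(-1 - 5*(-1)/3) = -9*(-1 - 1*(-5/3)) = -9*(-1 + 5/3) = -9*⅔ = -6)
f(D(-3)) + 30343 = -6 + 30343 = 30337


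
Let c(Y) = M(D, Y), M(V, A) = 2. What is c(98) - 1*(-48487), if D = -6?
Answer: 48489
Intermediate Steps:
c(Y) = 2
c(98) - 1*(-48487) = 2 - 1*(-48487) = 2 + 48487 = 48489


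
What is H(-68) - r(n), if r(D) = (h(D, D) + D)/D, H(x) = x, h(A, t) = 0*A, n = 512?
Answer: -69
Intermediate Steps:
h(A, t) = 0
r(D) = 1 (r(D) = (0 + D)/D = D/D = 1)
H(-68) - r(n) = -68 - 1*1 = -68 - 1 = -69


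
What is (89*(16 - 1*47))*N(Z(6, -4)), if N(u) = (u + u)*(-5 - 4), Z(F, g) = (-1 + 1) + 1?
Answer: 49662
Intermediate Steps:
Z(F, g) = 1 (Z(F, g) = 0 + 1 = 1)
N(u) = -18*u (N(u) = (2*u)*(-9) = -18*u)
(89*(16 - 1*47))*N(Z(6, -4)) = (89*(16 - 1*47))*(-18*1) = (89*(16 - 47))*(-18) = (89*(-31))*(-18) = -2759*(-18) = 49662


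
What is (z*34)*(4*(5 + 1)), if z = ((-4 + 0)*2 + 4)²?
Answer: 13056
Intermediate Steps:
z = 16 (z = (-4*2 + 4)² = (-8 + 4)² = (-4)² = 16)
(z*34)*(4*(5 + 1)) = (16*34)*(4*(5 + 1)) = 544*(4*6) = 544*24 = 13056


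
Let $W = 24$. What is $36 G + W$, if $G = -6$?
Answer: $-192$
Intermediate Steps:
$36 G + W = 36 \left(-6\right) + 24 = -216 + 24 = -192$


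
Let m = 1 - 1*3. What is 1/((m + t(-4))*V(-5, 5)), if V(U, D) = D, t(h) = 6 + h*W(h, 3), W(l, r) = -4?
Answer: 1/100 ≈ 0.010000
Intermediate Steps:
m = -2 (m = 1 - 3 = -2)
t(h) = 6 - 4*h (t(h) = 6 + h*(-4) = 6 - 4*h)
1/((m + t(-4))*V(-5, 5)) = 1/((-2 + (6 - 4*(-4)))*5) = 1/((-2 + (6 + 16))*5) = 1/((-2 + 22)*5) = 1/(20*5) = 1/100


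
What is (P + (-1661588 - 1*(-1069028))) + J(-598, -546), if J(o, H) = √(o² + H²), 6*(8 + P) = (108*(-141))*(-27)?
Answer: -524042 + 26*√970 ≈ -5.2323e+5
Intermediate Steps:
P = 68518 (P = -8 + ((108*(-141))*(-27))/6 = -8 + (-15228*(-27))/6 = -8 + (⅙)*411156 = -8 + 68526 = 68518)
J(o, H) = √(H² + o²)
(P + (-1661588 - 1*(-1069028))) + J(-598, -546) = (68518 + (-1661588 - 1*(-1069028))) + √((-546)² + (-598)²) = (68518 + (-1661588 + 1069028)) + √(298116 + 357604) = (68518 - 592560) + √655720 = -524042 + 26*√970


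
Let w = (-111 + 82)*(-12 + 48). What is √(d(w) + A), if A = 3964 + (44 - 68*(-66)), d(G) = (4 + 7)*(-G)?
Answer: 6*√555 ≈ 141.35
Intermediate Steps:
w = -1044 (w = -29*36 = -1044)
d(G) = -11*G (d(G) = 11*(-G) = -11*G)
A = 8496 (A = 3964 + (44 + 4488) = 3964 + 4532 = 8496)
√(d(w) + A) = √(-11*(-1044) + 8496) = √(11484 + 8496) = √19980 = 6*√555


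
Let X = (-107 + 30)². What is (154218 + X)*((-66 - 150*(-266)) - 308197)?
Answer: -42977529361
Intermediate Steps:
X = 5929 (X = (-77)² = 5929)
(154218 + X)*((-66 - 150*(-266)) - 308197) = (154218 + 5929)*((-66 - 150*(-266)) - 308197) = 160147*((-66 + 39900) - 308197) = 160147*(39834 - 308197) = 160147*(-268363) = -42977529361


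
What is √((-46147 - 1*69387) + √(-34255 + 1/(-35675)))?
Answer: √(-5881630867150 + 21405*I*√193762360978)/7135 ≈ 0.27226 + 339.9*I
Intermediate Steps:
√((-46147 - 1*69387) + √(-34255 + 1/(-35675))) = √((-46147 - 69387) + √(-34255 - 1/35675)) = √(-115534 + √(-1222047126/35675)) = √(-115534 + 3*I*√193762360978/7135)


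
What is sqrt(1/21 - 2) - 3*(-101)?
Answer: 303 + I*sqrt(861)/21 ≈ 303.0 + 1.3973*I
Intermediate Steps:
sqrt(1/21 - 2) - 3*(-101) = sqrt(1/21 - 2) + 303 = sqrt(-41/21) + 303 = I*sqrt(861)/21 + 303 = 303 + I*sqrt(861)/21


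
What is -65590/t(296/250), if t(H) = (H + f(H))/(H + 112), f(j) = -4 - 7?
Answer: 309322440/409 ≈ 7.5629e+5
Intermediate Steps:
f(j) = -11
t(H) = (-11 + H)/(112 + H) (t(H) = (H - 11)/(H + 112) = (-11 + H)/(112 + H))
-65590/t(296/250) = -65590*(112 + 296/250)/(-11 + 296/250) = -65590*(112 + 296*(1/250))/(-11 + 296*(1/250)) = -65590*(112 + 148/125)/(-11 + 148/125) = -65590/(-1227/125/(14148/125)) = -65590/((125/14148)*(-1227/125)) = -65590/(-409/4716) = -65590*(-4716/409) = 309322440/409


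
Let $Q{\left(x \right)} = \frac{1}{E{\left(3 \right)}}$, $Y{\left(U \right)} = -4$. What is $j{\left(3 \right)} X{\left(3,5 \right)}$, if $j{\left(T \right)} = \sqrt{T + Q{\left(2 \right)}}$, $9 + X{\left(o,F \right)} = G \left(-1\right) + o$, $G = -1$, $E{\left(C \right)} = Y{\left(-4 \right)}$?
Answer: $- \frac{5 \sqrt{11}}{2} \approx -8.2916$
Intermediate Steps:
$E{\left(C \right)} = -4$
$Q{\left(x \right)} = - \frac{1}{4}$ ($Q{\left(x \right)} = \frac{1}{-4} = - \frac{1}{4}$)
$X{\left(o,F \right)} = -8 + o$ ($X{\left(o,F \right)} = -9 + \left(\left(-1\right) \left(-1\right) + o\right) = -9 + \left(1 + o\right) = -8 + o$)
$j{\left(T \right)} = \sqrt{- \frac{1}{4} + T}$ ($j{\left(T \right)} = \sqrt{T - \frac{1}{4}} = \sqrt{- \frac{1}{4} + T}$)
$j{\left(3 \right)} X{\left(3,5 \right)} = \frac{\sqrt{-1 + 4 \cdot 3}}{2} \left(-8 + 3\right) = \frac{\sqrt{-1 + 12}}{2} \left(-5\right) = \frac{\sqrt{11}}{2} \left(-5\right) = - \frac{5 \sqrt{11}}{2}$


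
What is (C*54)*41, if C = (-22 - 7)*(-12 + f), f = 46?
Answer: -2183004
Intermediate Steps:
C = -986 (C = (-22 - 7)*(-12 + 46) = -29*34 = -986)
(C*54)*41 = -986*54*41 = -53244*41 = -2183004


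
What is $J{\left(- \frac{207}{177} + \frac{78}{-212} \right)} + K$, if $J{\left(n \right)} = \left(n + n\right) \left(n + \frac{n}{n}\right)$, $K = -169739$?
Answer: $- \frac{3319427360647}{19556258} \approx -1.6974 \cdot 10^{5}$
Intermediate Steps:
$J{\left(n \right)} = 2 n \left(1 + n\right)$ ($J{\left(n \right)} = 2 n \left(n + 1\right) = 2 n \left(1 + n\right)$)
$J{\left(- \frac{207}{177} + \frac{78}{-212} \right)} + K = 2 \left(- \frac{207}{177} + \frac{78}{-212}\right) \left(1 + \left(- \frac{207}{177} + \frac{78}{-212}\right)\right) - 169739 = 2 \left(\left(-207\right) \frac{1}{177} + 78 \left(- \frac{1}{212}\right)\right) \left(1 + \left(\left(-207\right) \frac{1}{177} + 78 \left(- \frac{1}{212}\right)\right)\right) - 169739 = 2 \left(- \frac{69}{59} - \frac{39}{106}\right) \left(1 - \frac{9615}{6254}\right) - 169739 = 2 \left(- \frac{9615}{6254}\right) \left(1 - \frac{9615}{6254}\right) - 169739 = 2 \left(- \frac{9615}{6254}\right) \left(- \frac{3361}{6254}\right) - 169739 = \frac{32316015}{19556258} - 169739 = - \frac{3319427360647}{19556258}$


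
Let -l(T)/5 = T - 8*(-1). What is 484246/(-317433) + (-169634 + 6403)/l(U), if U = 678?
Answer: 50153942243/1088795190 ≈ 46.064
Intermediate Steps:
l(T) = -40 - 5*T (l(T) = -5*(T - 8*(-1)) = -5*(T + 8) = -5*(8 + T) = -40 - 5*T)
484246/(-317433) + (-169634 + 6403)/l(U) = 484246/(-317433) + (-169634 + 6403)/(-40 - 5*678) = 484246*(-1/317433) - 163231/(-40 - 3390) = -484246/317433 - 163231/(-3430) = -484246/317433 - 163231*(-1/3430) = -484246/317433 + 163231/3430 = 50153942243/1088795190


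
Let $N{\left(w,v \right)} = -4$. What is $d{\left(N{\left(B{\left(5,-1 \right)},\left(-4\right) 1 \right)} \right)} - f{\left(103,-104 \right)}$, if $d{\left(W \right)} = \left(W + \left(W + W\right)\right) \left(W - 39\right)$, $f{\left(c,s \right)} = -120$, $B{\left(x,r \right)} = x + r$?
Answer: $636$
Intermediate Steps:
$B{\left(x,r \right)} = r + x$
$d{\left(W \right)} = 3 W \left(-39 + W\right)$ ($d{\left(W \right)} = \left(W + 2 W\right) \left(-39 + W\right) = 3 W \left(-39 + W\right)$)
$d{\left(N{\left(B{\left(5,-1 \right)},\left(-4\right) 1 \right)} \right)} - f{\left(103,-104 \right)} = 3 \left(-4\right) \left(-39 - 4\right) - -120 = 3 \left(-4\right) \left(-43\right) + 120 = 516 + 120 = 636$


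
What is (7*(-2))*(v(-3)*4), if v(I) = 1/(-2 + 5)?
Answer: -56/3 ≈ -18.667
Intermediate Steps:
v(I) = ⅓ (v(I) = 1/3 = ⅓)
(7*(-2))*(v(-3)*4) = (7*(-2))*((⅓)*4) = -14*4/3 = -56/3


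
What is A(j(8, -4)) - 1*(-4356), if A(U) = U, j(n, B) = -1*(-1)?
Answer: 4357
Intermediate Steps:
j(n, B) = 1
A(j(8, -4)) - 1*(-4356) = 1 - 1*(-4356) = 1 + 4356 = 4357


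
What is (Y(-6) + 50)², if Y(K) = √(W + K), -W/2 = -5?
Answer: 2704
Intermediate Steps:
W = 10 (W = -2*(-5) = 10)
Y(K) = √(10 + K)
(Y(-6) + 50)² = (√(10 - 6) + 50)² = (√4 + 50)² = (2 + 50)² = 52² = 2704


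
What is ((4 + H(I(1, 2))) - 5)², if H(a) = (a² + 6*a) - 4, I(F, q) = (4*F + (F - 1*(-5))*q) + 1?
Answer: 148996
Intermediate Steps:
I(F, q) = 1 + 4*F + q*(5 + F) (I(F, q) = (4*F + (F + 5)*q) + 1 = (4*F + (5 + F)*q) + 1 = (4*F + q*(5 + F)) + 1 = 1 + 4*F + q*(5 + F))
H(a) = -4 + a² + 6*a
((4 + H(I(1, 2))) - 5)² = ((4 + (-4 + (1 + 4*1 + 5*2 + 1*2)² + 6*(1 + 4*1 + 5*2 + 1*2))) - 5)² = ((4 + (-4 + (1 + 4 + 10 + 2)² + 6*(1 + 4 + 10 + 2))) - 5)² = ((4 + (-4 + 17² + 6*17)) - 5)² = ((4 + (-4 + 289 + 102)) - 5)² = ((4 + 387) - 5)² = (391 - 5)² = 386² = 148996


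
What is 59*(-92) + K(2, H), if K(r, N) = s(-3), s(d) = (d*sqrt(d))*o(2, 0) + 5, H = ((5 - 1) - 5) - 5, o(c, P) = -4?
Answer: -5423 + 12*I*sqrt(3) ≈ -5423.0 + 20.785*I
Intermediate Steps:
H = -6 (H = (4 - 5) - 5 = -1 - 5 = -6)
s(d) = 5 - 4*d**(3/2) (s(d) = (d*sqrt(d))*(-4) + 5 = d**(3/2)*(-4) + 5 = -4*d**(3/2) + 5 = 5 - 4*d**(3/2))
K(r, N) = 5 + 12*I*sqrt(3) (K(r, N) = 5 - (-12)*I*sqrt(3) = 5 + 12*I*sqrt(3))
59*(-92) + K(2, H) = 59*(-92) + (5 + 12*I*sqrt(3)) = -5428 + (5 + 12*I*sqrt(3)) = -5423 + 12*I*sqrt(3)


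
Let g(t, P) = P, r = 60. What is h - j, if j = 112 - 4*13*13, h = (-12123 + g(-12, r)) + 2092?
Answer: -9407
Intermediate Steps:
h = -9971 (h = (-12123 + 60) + 2092 = -12063 + 2092 = -9971)
j = -564 (j = 112 - 52*13 = 112 - 676 = -564)
h - j = -9971 - 1*(-564) = -9971 + 564 = -9407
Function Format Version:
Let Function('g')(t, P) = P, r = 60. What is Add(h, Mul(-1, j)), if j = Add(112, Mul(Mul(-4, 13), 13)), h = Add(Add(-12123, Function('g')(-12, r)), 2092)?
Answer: -9407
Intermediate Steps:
h = -9971 (h = Add(Add(-12123, 60), 2092) = Add(-12063, 2092) = -9971)
j = -564 (j = Add(112, Mul(-52, 13)) = Add(112, -676) = -564)
Add(h, Mul(-1, j)) = Add(-9971, Mul(-1, -564)) = Add(-9971, 564) = -9407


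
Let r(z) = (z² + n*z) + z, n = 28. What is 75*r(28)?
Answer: 119700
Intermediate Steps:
r(z) = z² + 29*z (r(z) = (z² + 28*z) + z = z² + 29*z)
75*r(28) = 75*(28*(29 + 28)) = 75*(28*57) = 75*1596 = 119700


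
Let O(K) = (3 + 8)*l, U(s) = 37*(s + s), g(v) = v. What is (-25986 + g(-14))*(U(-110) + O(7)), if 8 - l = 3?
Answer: 210210000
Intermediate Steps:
l = 5 (l = 8 - 1*3 = 8 - 3 = 5)
U(s) = 74*s (U(s) = 37*(2*s) = 74*s)
O(K) = 55 (O(K) = (3 + 8)*5 = 11*5 = 55)
(-25986 + g(-14))*(U(-110) + O(7)) = (-25986 - 14)*(74*(-110) + 55) = -26000*(-8140 + 55) = -26000*(-8085) = 210210000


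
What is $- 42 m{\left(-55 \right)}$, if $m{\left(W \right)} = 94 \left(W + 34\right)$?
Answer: $82908$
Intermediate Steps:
$m{\left(W \right)} = 3196 + 94 W$ ($m{\left(W \right)} = 94 \left(34 + W\right) = 3196 + 94 W$)
$- 42 m{\left(-55 \right)} = - 42 \left(3196 + 94 \left(-55\right)\right) = - 42 \left(3196 - 5170\right) = \left(-42\right) \left(-1974\right) = 82908$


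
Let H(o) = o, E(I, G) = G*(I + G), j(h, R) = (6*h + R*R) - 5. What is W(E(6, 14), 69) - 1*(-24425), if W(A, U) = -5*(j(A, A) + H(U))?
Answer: -376295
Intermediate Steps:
j(h, R) = -5 + R² + 6*h (j(h, R) = (6*h + R²) - 5 = (R² + 6*h) - 5 = -5 + R² + 6*h)
E(I, G) = G*(G + I)
W(A, U) = 25 - 30*A - 5*U - 5*A² (W(A, U) = -5*((-5 + A² + 6*A) + U) = -5*(-5 + U + A² + 6*A) = 25 - 30*A - 5*U - 5*A²)
W(E(6, 14), 69) - 1*(-24425) = (25 - 420*(14 + 6) - 5*69 - 5*196*(14 + 6)²) - 1*(-24425) = (25 - 420*20 - 345 - 5*(14*20)²) + 24425 = (25 - 30*280 - 345 - 5*280²) + 24425 = (25 - 8400 - 345 - 5*78400) + 24425 = (25 - 8400 - 345 - 392000) + 24425 = -400720 + 24425 = -376295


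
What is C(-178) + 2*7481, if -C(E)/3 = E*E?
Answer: -80090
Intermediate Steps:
C(E) = -3*E² (C(E) = -3*E*E = -3*E²)
C(-178) + 2*7481 = -3*(-178)² + 2*7481 = -3*31684 + 14962 = -95052 + 14962 = -80090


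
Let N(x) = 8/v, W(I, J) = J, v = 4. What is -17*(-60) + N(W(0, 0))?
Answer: 1022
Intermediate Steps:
N(x) = 2 (N(x) = 8/4 = 8*(¼) = 2)
-17*(-60) + N(W(0, 0)) = -17*(-60) + 2 = 1020 + 2 = 1022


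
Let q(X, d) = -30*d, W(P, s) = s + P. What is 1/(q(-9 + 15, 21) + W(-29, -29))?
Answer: -1/688 ≈ -0.0014535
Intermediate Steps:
W(P, s) = P + s
1/(q(-9 + 15, 21) + W(-29, -29)) = 1/(-30*21 + (-29 - 29)) = 1/(-630 - 58) = 1/(-688) = -1/688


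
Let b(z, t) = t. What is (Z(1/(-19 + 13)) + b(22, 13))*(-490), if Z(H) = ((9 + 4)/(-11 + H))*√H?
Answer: -6370 + 6370*I*√6/67 ≈ -6370.0 + 232.88*I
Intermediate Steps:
Z(H) = 13*√H/(-11 + H) (Z(H) = (13/(-11 + H))*√H = 13*√H/(-11 + H))
(Z(1/(-19 + 13)) + b(22, 13))*(-490) = (13*√(1/(-19 + 13))/(-11 + 1/(-19 + 13)) + 13)*(-490) = (13*√(1/(-6))/(-11 + 1/(-6)) + 13)*(-490) = (13*√(-⅙)/(-11 - ⅙) + 13)*(-490) = (13*(I*√6/6)/(-67/6) + 13)*(-490) = (13*(I*√6/6)*(-6/67) + 13)*(-490) = (-13*I*√6/67 + 13)*(-490) = (13 - 13*I*√6/67)*(-490) = -6370 + 6370*I*√6/67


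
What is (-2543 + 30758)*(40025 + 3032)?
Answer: 1214853255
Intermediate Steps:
(-2543 + 30758)*(40025 + 3032) = 28215*43057 = 1214853255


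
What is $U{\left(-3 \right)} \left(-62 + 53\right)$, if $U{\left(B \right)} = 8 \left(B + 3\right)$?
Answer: $0$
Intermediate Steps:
$U{\left(B \right)} = 24 + 8 B$ ($U{\left(B \right)} = 8 \left(3 + B\right) = 24 + 8 B$)
$U{\left(-3 \right)} \left(-62 + 53\right) = \left(24 + 8 \left(-3\right)\right) \left(-62 + 53\right) = \left(24 - 24\right) \left(-9\right) = 0 \left(-9\right) = 0$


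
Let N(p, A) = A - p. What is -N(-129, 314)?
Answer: -443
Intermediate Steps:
-N(-129, 314) = -(314 - 1*(-129)) = -(314 + 129) = -1*443 = -443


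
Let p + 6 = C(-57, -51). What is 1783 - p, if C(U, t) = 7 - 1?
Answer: 1783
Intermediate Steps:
C(U, t) = 6
p = 0 (p = -6 + 6 = 0)
1783 - p = 1783 - 1*0 = 1783 + 0 = 1783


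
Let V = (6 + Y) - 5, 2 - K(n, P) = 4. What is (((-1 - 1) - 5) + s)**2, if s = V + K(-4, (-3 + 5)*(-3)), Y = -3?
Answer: 121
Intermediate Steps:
K(n, P) = -2 (K(n, P) = 2 - 1*4 = 2 - 4 = -2)
V = -2 (V = (6 - 3) - 5 = 3 - 5 = -2)
s = -4 (s = -2 - 2 = -4)
(((-1 - 1) - 5) + s)**2 = (((-1 - 1) - 5) - 4)**2 = ((-2 - 5) - 4)**2 = (-7 - 4)**2 = (-11)**2 = 121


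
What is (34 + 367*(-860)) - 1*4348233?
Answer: -4663819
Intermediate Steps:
(34 + 367*(-860)) - 1*4348233 = (34 - 315620) - 4348233 = -315586 - 4348233 = -4663819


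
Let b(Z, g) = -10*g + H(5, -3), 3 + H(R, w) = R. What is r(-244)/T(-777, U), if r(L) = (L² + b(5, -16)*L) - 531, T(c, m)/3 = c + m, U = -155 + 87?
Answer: -19477/2535 ≈ -7.6832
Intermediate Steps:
H(R, w) = -3 + R
U = -68
b(Z, g) = 2 - 10*g (b(Z, g) = -10*g + (-3 + 5) = -10*g + 2 = 2 - 10*g)
T(c, m) = 3*c + 3*m (T(c, m) = 3*(c + m) = 3*c + 3*m)
r(L) = -531 + L² + 162*L (r(L) = (L² + (2 - 10*(-16))*L) - 531 = (L² + (2 + 160)*L) - 531 = (L² + 162*L) - 531 = -531 + L² + 162*L)
r(-244)/T(-777, U) = (-531 + (-244)² + 162*(-244))/(3*(-777) + 3*(-68)) = (-531 + 59536 - 39528)/(-2331 - 204) = 19477/(-2535) = 19477*(-1/2535) = -19477/2535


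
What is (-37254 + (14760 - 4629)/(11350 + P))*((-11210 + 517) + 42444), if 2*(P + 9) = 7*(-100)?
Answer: -13000401958833/10991 ≈ -1.1828e+9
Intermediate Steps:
P = -359 (P = -9 + (7*(-100))/2 = -9 + (½)*(-700) = -9 - 350 = -359)
(-37254 + (14760 - 4629)/(11350 + P))*((-11210 + 517) + 42444) = (-37254 + (14760 - 4629)/(11350 - 359))*((-11210 + 517) + 42444) = (-37254 + 10131/10991)*(-10693 + 42444) = (-37254 + 10131*(1/10991))*31751 = (-37254 + 10131/10991)*31751 = -409448583/10991*31751 = -13000401958833/10991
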